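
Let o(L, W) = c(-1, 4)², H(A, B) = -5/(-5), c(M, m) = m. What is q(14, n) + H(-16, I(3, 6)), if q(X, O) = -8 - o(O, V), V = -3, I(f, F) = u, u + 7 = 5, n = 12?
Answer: -23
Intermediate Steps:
u = -2 (u = -7 + 5 = -2)
I(f, F) = -2
H(A, B) = 1 (H(A, B) = -5*(-⅕) = 1)
o(L, W) = 16 (o(L, W) = 4² = 16)
q(X, O) = -24 (q(X, O) = -8 - 1*16 = -8 - 16 = -24)
q(14, n) + H(-16, I(3, 6)) = -24 + 1 = -23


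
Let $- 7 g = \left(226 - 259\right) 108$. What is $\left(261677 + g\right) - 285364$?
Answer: $- \frac{162245}{7} \approx -23178.0$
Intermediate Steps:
$g = \frac{3564}{7}$ ($g = - \frac{\left(226 - 259\right) 108}{7} = - \frac{\left(-33\right) 108}{7} = \left(- \frac{1}{7}\right) \left(-3564\right) = \frac{3564}{7} \approx 509.14$)
$\left(261677 + g\right) - 285364 = \left(261677 + \frac{3564}{7}\right) - 285364 = \frac{1835303}{7} - 285364 = - \frac{162245}{7}$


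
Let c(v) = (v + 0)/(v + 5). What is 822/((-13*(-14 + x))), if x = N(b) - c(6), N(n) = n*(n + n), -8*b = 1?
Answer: 96448/22139 ≈ 4.3565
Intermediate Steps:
b = -1/8 (b = -1/8*1 = -1/8 ≈ -0.12500)
N(n) = 2*n**2 (N(n) = n*(2*n) = 2*n**2)
c(v) = v/(5 + v)
x = -181/352 (x = 2*(-1/8)**2 - 6/(5 + 6) = 2*(1/64) - 6/11 = 1/32 - 6/11 = -181/352 ≈ -0.51420)
822/((-13*(-14 + x))) = 822/((-13*(-14 - 181/352))) = 822/((-13*(-5109/352))) = 822/(66417/352) = 822*(352/66417) = 96448/22139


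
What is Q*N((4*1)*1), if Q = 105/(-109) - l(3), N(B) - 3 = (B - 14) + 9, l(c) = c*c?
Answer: -2172/109 ≈ -19.927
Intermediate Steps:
l(c) = c²
N(B) = -2 + B (N(B) = 3 + ((B - 14) + 9) = 3 + ((-14 + B) + 9) = 3 + (-5 + B) = -2 + B)
Q = -1086/109 (Q = 105/(-109) - 1*3² = 105*(-1/109) - 1*9 = -105/109 - 9 = -1086/109 ≈ -9.9633)
Q*N((4*1)*1) = -1086*(-2 + (4*1)*1)/109 = -1086*(-2 + 4*1)/109 = -1086*(-2 + 4)/109 = -1086/109*2 = -2172/109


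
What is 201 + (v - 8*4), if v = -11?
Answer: 158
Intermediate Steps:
201 + (v - 8*4) = 201 + (-11 - 8*4) = 201 + (-11 - 32) = 201 - 43 = 158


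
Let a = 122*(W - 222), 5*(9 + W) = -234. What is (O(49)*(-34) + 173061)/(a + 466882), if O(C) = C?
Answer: 856975/2164952 ≈ 0.39584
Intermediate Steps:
W = -279/5 (W = -9 + (1/5)*(-234) = -9 - 234/5 = -279/5 ≈ -55.800)
a = -169458/5 (a = 122*(-279/5 - 222) = 122*(-1389/5) = -169458/5 ≈ -33892.)
(O(49)*(-34) + 173061)/(a + 466882) = (49*(-34) + 173061)/(-169458/5 + 466882) = (-1666 + 173061)/(2164952/5) = 171395*(5/2164952) = 856975/2164952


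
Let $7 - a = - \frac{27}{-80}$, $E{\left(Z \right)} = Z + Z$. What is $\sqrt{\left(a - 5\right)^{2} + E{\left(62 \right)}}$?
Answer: $\frac{\sqrt{811289}}{80} \approx 11.259$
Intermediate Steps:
$E{\left(Z \right)} = 2 Z$
$a = \frac{533}{80}$ ($a = 7 - - \frac{27}{-80} = 7 - \left(-27\right) \left(- \frac{1}{80}\right) = 7 - \frac{27}{80} = \frac{533}{80} \approx 6.6625$)
$\sqrt{\left(a - 5\right)^{2} + E{\left(62 \right)}} = \sqrt{\left(\frac{533}{80} - 5\right)^{2} + 2 \cdot 62} = \sqrt{\left(\frac{133}{80}\right)^{2} + 124} = \sqrt{\frac{17689}{6400} + 124} = \sqrt{\frac{811289}{6400}} = \frac{\sqrt{811289}}{80}$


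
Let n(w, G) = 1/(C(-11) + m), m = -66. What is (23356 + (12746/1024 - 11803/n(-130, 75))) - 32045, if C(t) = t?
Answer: 460879077/512 ≈ 9.0015e+5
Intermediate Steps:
n(w, G) = -1/77 (n(w, G) = 1/(-11 - 66) = 1/(-77) = -1/77)
(23356 + (12746/1024 - 11803/n(-130, 75))) - 32045 = (23356 + (12746/1024 - 11803/(-1/77))) - 32045 = (23356 + (12746*(1/1024) - 11803*(-77))) - 32045 = (23356 + (6373/512 + 908831)) - 32045 = (23356 + 465327845/512) - 32045 = 477286117/512 - 32045 = 460879077/512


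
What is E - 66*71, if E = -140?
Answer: -4826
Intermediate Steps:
E - 66*71 = -140 - 66*71 = -140 - 4686 = -4826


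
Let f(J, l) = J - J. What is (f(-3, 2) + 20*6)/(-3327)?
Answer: -40/1109 ≈ -0.036069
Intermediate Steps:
f(J, l) = 0
(f(-3, 2) + 20*6)/(-3327) = (0 + 20*6)/(-3327) = (0 + 120)*(-1/3327) = 120*(-1/3327) = -40/1109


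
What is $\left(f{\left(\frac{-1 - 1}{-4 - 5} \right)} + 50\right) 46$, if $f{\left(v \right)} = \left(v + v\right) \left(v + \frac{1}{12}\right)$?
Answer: $\frac{186806}{81} \approx 2306.2$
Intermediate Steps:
$f{\left(v \right)} = 2 v \left(\frac{1}{12} + v\right)$ ($f{\left(v \right)} = 2 v \left(v + \frac{1}{12}\right) = 2 v \left(\frac{1}{12} + v\right)$)
$\left(f{\left(\frac{-1 - 1}{-4 - 5} \right)} + 50\right) 46 = \left(\frac{\frac{-1 - 1}{-4 - 5} \left(1 + 12 \frac{-1 - 1}{-4 - 5}\right)}{6} + 50\right) 46 = \left(\frac{- \frac{2}{-9} \left(1 + 12 \left(- \frac{2}{-9}\right)\right)}{6} + 50\right) 46 = \left(\frac{\left(-2\right) \left(- \frac{1}{9}\right) \left(1 + 12 \left(\left(-2\right) \left(- \frac{1}{9}\right)\right)\right)}{6} + 50\right) 46 = \left(\frac{1}{6} \cdot \frac{2}{9} \left(1 + 12 \cdot \frac{2}{9}\right) + 50\right) 46 = \left(\frac{1}{6} \cdot \frac{2}{9} \left(1 + \frac{8}{3}\right) + 50\right) 46 = \left(\frac{1}{6} \cdot \frac{2}{9} \cdot \frac{11}{3} + 50\right) 46 = \left(\frac{11}{81} + 50\right) 46 = \frac{4061}{81} \cdot 46 = \frac{186806}{81}$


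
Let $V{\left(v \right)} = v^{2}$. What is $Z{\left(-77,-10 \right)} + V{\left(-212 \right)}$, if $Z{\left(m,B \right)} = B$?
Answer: $44934$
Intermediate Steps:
$Z{\left(-77,-10 \right)} + V{\left(-212 \right)} = -10 + \left(-212\right)^{2} = -10 + 44944 = 44934$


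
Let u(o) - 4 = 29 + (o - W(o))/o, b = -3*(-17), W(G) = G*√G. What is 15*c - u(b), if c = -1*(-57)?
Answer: 821 + √51 ≈ 828.14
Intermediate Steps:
c = 57
W(G) = G^(3/2)
b = 51
u(o) = 33 + (o - o^(3/2))/o (u(o) = 4 + (29 + (o - o^(3/2))/o) = 33 + (o - o^(3/2))/o)
15*c - u(b) = 15*57 - (34 - √51) = 855 + (-34 + √51) = 821 + √51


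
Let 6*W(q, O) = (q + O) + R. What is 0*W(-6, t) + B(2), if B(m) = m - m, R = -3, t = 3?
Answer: 0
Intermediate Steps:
W(q, O) = -1/2 + O/6 + q/6 (W(q, O) = ((q + O) - 3)/6 = ((O + q) - 3)/6 = (-3 + O + q)/6 = -1/2 + O/6 + q/6)
B(m) = 0
0*W(-6, t) + B(2) = 0*(-1/2 + (1/6)*3 + (1/6)*(-6)) + 0 = 0*(-1/2 + 1/2 - 1) + 0 = 0*(-1) + 0 = 0 + 0 = 0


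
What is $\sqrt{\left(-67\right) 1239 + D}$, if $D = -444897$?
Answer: $i \sqrt{527910} \approx 726.57 i$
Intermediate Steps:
$\sqrt{\left(-67\right) 1239 + D} = \sqrt{\left(-67\right) 1239 - 444897} = \sqrt{-83013 - 444897} = \sqrt{-527910} = i \sqrt{527910}$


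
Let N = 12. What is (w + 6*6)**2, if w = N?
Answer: 2304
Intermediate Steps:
w = 12
(w + 6*6)**2 = (12 + 6*6)**2 = (12 + 36)**2 = 48**2 = 2304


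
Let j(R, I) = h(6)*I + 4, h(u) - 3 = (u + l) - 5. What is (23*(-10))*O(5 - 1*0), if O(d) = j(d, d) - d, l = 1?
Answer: -5520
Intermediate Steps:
h(u) = -1 + u (h(u) = 3 + ((u + 1) - 5) = 3 + ((1 + u) - 5) = 3 + (-4 + u) = -1 + u)
j(R, I) = 4 + 5*I (j(R, I) = (-1 + 6)*I + 4 = 5*I + 4 = 4 + 5*I)
O(d) = 4 + 4*d (O(d) = (4 + 5*d) - d = 4 + 4*d)
(23*(-10))*O(5 - 1*0) = (23*(-10))*(4 + 4*(5 - 1*0)) = -230*(4 + 4*(5 + 0)) = -230*(4 + 4*5) = -230*(4 + 20) = -230*24 = -5520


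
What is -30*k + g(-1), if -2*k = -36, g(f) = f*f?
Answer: -539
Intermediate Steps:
g(f) = f**2
k = 18 (k = -1/2*(-36) = 18)
-30*k + g(-1) = -30*18 + (-1)**2 = -540 + 1 = -539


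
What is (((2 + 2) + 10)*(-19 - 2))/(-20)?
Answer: 147/10 ≈ 14.700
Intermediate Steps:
(((2 + 2) + 10)*(-19 - 2))/(-20) = ((4 + 10)*(-21))*(-1/20) = (14*(-21))*(-1/20) = -294*(-1/20) = 147/10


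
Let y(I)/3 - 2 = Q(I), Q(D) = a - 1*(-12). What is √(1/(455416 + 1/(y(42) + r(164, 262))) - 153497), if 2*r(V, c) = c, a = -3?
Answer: I*√34250282655210444669/14937645 ≈ 391.79*I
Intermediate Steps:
Q(D) = 9 (Q(D) = -3 - 1*(-12) = -3 + 12 = 9)
r(V, c) = c/2
y(I) = 33 (y(I) = 6 + 3*9 = 6 + 27 = 33)
√(1/(455416 + 1/(y(42) + r(164, 262))) - 153497) = √(1/(455416 + 1/(33 + (½)*262)) - 153497) = √(1/(455416 + 1/(33 + 131)) - 153497) = √(1/(455416 + 1/164) - 153497) = √(1/(74688225/164) - 153497) = √(164/74688225 - 153497) = √(-11464418472661/74688225) = I*√34250282655210444669/14937645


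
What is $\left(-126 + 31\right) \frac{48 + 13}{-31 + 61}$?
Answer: $- \frac{1159}{6} \approx -193.17$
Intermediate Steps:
$\left(-126 + 31\right) \frac{48 + 13}{-31 + 61} = - 95 \cdot \frac{61}{30} = - 95 \cdot 61 \cdot \frac{1}{30} = \left(-95\right) \frac{61}{30} = - \frac{1159}{6}$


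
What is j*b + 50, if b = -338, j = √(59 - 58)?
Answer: -288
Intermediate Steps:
j = 1 (j = √1 = 1)
j*b + 50 = 1*(-338) + 50 = -338 + 50 = -288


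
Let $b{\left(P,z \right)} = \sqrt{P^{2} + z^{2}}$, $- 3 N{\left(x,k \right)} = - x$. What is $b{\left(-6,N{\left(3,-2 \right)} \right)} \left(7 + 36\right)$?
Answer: $43 \sqrt{37} \approx 261.56$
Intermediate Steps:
$N{\left(x,k \right)} = \frac{x}{3}$ ($N{\left(x,k \right)} = - \frac{\left(-1\right) x}{3} = \frac{x}{3}$)
$b{\left(-6,N{\left(3,-2 \right)} \right)} \left(7 + 36\right) = \sqrt{\left(-6\right)^{2} + \left(\frac{1}{3} \cdot 3\right)^{2}} \left(7 + 36\right) = \sqrt{36 + 1^{2}} \cdot 43 = \sqrt{36 + 1} \cdot 43 = \sqrt{37} \cdot 43 = 43 \sqrt{37}$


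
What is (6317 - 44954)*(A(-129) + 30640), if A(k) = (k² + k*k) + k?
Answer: -2464770141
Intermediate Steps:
A(k) = k + 2*k² (A(k) = (k² + k²) + k = 2*k² + k = k + 2*k²)
(6317 - 44954)*(A(-129) + 30640) = (6317 - 44954)*(-129*(1 + 2*(-129)) + 30640) = -38637*(-129*(1 - 258) + 30640) = -38637*(-129*(-257) + 30640) = -38637*(33153 + 30640) = -38637*63793 = -2464770141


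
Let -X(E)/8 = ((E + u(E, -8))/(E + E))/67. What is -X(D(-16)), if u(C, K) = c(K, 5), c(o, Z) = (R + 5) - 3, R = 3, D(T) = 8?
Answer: 13/134 ≈ 0.097015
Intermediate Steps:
c(o, Z) = 5 (c(o, Z) = (3 + 5) - 3 = 8 - 3 = 5)
u(C, K) = 5
X(E) = -4*(5 + E)/(67*E) (X(E) = -8*(E + 5)/(E + E)/67 = -8*(5 + E)/((2*E))/67 = -8*(5 + E)*(1/(2*E))/67 = -8*(5 + E)/(2*E)/67 = -4*(5 + E)/(67*E))
-X(D(-16)) = -4*(-5 - 1*8)/(67*8) = -4*(-5 - 8)/(67*8) = -4*(-13)/(67*8) = -1*(-13/134) = 13/134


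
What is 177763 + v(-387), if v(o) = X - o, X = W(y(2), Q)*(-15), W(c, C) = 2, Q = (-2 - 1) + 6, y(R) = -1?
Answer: 178120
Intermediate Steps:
Q = 3 (Q = -3 + 6 = 3)
X = -30 (X = 2*(-15) = -30)
v(o) = -30 - o
177763 + v(-387) = 177763 + (-30 - 1*(-387)) = 177763 + (-30 + 387) = 177763 + 357 = 178120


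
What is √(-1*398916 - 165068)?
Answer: 4*I*√35249 ≈ 750.99*I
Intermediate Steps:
√(-1*398916 - 165068) = √(-398916 - 165068) = √(-563984) = 4*I*√35249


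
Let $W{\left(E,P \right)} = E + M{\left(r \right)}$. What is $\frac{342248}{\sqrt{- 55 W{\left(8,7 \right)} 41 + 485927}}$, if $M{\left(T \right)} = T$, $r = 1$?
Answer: $\frac{42781 \sqrt{29102}}{14551} \approx 501.56$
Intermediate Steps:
$W{\left(E,P \right)} = 1 + E$ ($W{\left(E,P \right)} = E + 1 = 1 + E$)
$\frac{342248}{\sqrt{- 55 W{\left(8,7 \right)} 41 + 485927}} = \frac{342248}{\sqrt{- 55 \left(1 + 8\right) 41 + 485927}} = \frac{342248}{\sqrt{\left(-55\right) 9 \cdot 41 + 485927}} = \frac{342248}{\sqrt{\left(-495\right) 41 + 485927}} = \frac{342248}{\sqrt{-20295 + 485927}} = \frac{342248}{\sqrt{465632}} = \frac{342248}{4 \sqrt{29102}} = 342248 \frac{\sqrt{29102}}{116408} = \frac{42781 \sqrt{29102}}{14551}$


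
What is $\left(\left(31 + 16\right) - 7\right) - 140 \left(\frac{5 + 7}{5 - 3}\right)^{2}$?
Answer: $-5000$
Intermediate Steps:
$\left(\left(31 + 16\right) - 7\right) - 140 \left(\frac{5 + 7}{5 - 3}\right)^{2} = \left(47 - 7\right) - 140 \left(\frac{12}{2}\right)^{2} = 40 - 140 \left(12 \cdot \frac{1}{2}\right)^{2} = 40 - 140 \cdot 6^{2} = 40 - 5040 = -5000$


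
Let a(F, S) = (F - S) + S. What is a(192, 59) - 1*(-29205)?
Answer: 29397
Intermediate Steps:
a(F, S) = F
a(192, 59) - 1*(-29205) = 192 - 1*(-29205) = 192 + 29205 = 29397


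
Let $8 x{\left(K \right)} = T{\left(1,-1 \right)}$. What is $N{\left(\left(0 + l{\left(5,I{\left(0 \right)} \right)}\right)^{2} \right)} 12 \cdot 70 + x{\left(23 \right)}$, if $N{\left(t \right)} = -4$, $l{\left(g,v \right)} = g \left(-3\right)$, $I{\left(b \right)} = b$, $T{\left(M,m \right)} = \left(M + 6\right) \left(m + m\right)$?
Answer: $- \frac{13447}{4} \approx -3361.8$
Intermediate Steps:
$T{\left(M,m \right)} = 2 m \left(6 + M\right)$ ($T{\left(M,m \right)} = \left(6 + M\right) 2 m = 2 m \left(6 + M\right)$)
$l{\left(g,v \right)} = - 3 g$
$x{\left(K \right)} = - \frac{7}{4}$ ($x{\left(K \right)} = \frac{2 \left(-1\right) \left(6 + 1\right)}{8} = \frac{2 \left(-1\right) 7}{8} = \frac{1}{8} \left(-14\right) = - \frac{7}{4}$)
$N{\left(\left(0 + l{\left(5,I{\left(0 \right)} \right)}\right)^{2} \right)} 12 \cdot 70 + x{\left(23 \right)} = \left(-4\right) 12 \cdot 70 - \frac{7}{4} = \left(-48\right) 70 - \frac{7}{4} = -3360 - \frac{7}{4} = - \frac{13447}{4}$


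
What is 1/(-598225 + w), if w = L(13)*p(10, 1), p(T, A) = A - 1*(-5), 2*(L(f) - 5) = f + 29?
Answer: -1/598069 ≈ -1.6720e-6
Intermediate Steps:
L(f) = 39/2 + f/2 (L(f) = 5 + (f + 29)/2 = 5 + (29 + f)/2 = 5 + (29/2 + f/2) = 39/2 + f/2)
p(T, A) = 5 + A (p(T, A) = A + 5 = 5 + A)
w = 156 (w = (39/2 + (1/2)*13)*(5 + 1) = (39/2 + 13/2)*6 = 26*6 = 156)
1/(-598225 + w) = 1/(-598225 + 156) = 1/(-598069) = -1/598069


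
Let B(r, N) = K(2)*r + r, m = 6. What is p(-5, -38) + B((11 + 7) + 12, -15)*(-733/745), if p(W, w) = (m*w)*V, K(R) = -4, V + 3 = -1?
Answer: 149082/149 ≈ 1000.6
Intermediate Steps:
V = -4 (V = -3 - 1 = -4)
B(r, N) = -3*r (B(r, N) = -4*r + r = -3*r)
p(W, w) = -24*w (p(W, w) = (6*w)*(-4) = -24*w)
p(-5, -38) + B((11 + 7) + 12, -15)*(-733/745) = -24*(-38) + (-3*((11 + 7) + 12))*(-733/745) = 912 + (-3*(18 + 12))*(-733*1/745) = 912 - 3*30*(-733/745) = 912 - 90*(-733/745) = 912 + 13194/149 = 149082/149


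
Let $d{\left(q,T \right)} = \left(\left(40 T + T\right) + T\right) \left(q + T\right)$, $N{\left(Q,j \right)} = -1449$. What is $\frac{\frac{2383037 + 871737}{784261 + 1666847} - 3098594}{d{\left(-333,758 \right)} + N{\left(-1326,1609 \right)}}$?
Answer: $- \frac{3797492643689}{16580337458454} \approx -0.22904$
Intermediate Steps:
$d{\left(q,T \right)} = 42 T \left(T + q\right)$ ($d{\left(q,T \right)} = \left(41 T + T\right) \left(T + q\right) = 42 T \left(T + q\right)$)
$\frac{\frac{2383037 + 871737}{784261 + 1666847} - 3098594}{d{\left(-333,758 \right)} + N{\left(-1326,1609 \right)}} = \frac{\frac{2383037 + 871737}{784261 + 1666847} - 3098594}{42 \cdot 758 \left(758 - 333\right) - 1449} = \frac{\frac{3254774}{2451108} - 3098594}{42 \cdot 758 \cdot 425 - 1449} = \frac{3254774 \cdot \frac{1}{2451108} - 3098594}{13530300 - 1449} = \frac{\frac{1627387}{1225554} - 3098594}{13528851} = \left(- \frac{3797492643689}{1225554}\right) \frac{1}{13528851} = - \frac{3797492643689}{16580337458454}$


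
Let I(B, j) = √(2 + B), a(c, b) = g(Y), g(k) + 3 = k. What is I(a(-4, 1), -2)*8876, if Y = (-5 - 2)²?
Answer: 35504*√3 ≈ 61495.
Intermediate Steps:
Y = 49 (Y = (-7)² = 49)
g(k) = -3 + k
a(c, b) = 46 (a(c, b) = -3 + 49 = 46)
I(a(-4, 1), -2)*8876 = √(2 + 46)*8876 = √48*8876 = (4*√3)*8876 = 35504*√3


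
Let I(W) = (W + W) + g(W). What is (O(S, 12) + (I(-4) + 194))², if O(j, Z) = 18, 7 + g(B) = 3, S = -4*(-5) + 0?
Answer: 40000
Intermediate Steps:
S = 20 (S = 20 + 0 = 20)
g(B) = -4 (g(B) = -7 + 3 = -4)
I(W) = -4 + 2*W (I(W) = (W + W) - 4 = 2*W - 4 = -4 + 2*W)
(O(S, 12) + (I(-4) + 194))² = (18 + ((-4 + 2*(-4)) + 194))² = (18 + ((-4 - 8) + 194))² = (18 + (-12 + 194))² = (18 + 182)² = 200² = 40000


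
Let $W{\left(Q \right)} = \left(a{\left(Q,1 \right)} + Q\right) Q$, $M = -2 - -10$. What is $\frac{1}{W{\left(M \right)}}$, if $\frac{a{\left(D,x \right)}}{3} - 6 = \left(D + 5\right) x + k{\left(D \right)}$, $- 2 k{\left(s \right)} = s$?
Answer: $\frac{1}{424} \approx 0.0023585$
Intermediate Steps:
$k{\left(s \right)} = - \frac{s}{2}$
$a{\left(D,x \right)} = 18 - \frac{3 D}{2} + 3 x \left(5 + D\right)$ ($a{\left(D,x \right)} = 18 + 3 \left(\left(D + 5\right) x - \frac{D}{2}\right) = 18 + 3 \left(\left(5 + D\right) x - \frac{D}{2}\right) = 18 + 3 \left(x \left(5 + D\right) - \frac{D}{2}\right) = 18 + 3 \left(- \frac{D}{2} + x \left(5 + D\right)\right) = 18 - \left(\frac{3 D}{2} - 3 x \left(5 + D\right)\right) = 18 - \frac{3 D}{2} + 3 x \left(5 + D\right)$)
$M = 8$ ($M = -2 + 10 = 8$)
$W{\left(Q \right)} = Q \left(33 + \frac{5 Q}{2}\right)$ ($W{\left(Q \right)} = \left(\left(18 + 15 \cdot 1 - \frac{3 Q}{2} + 3 Q 1\right) + Q\right) Q = \left(\left(18 + 15 - \frac{3 Q}{2} + 3 Q\right) + Q\right) Q = \left(\left(33 + \frac{3 Q}{2}\right) + Q\right) Q = \left(33 + \frac{5 Q}{2}\right) Q = Q \left(33 + \frac{5 Q}{2}\right)$)
$\frac{1}{W{\left(M \right)}} = \frac{1}{\frac{1}{2} \cdot 8 \left(66 + 5 \cdot 8\right)} = \frac{1}{\frac{1}{2} \cdot 8 \left(66 + 40\right)} = \frac{1}{\frac{1}{2} \cdot 8 \cdot 106} = \frac{1}{424}$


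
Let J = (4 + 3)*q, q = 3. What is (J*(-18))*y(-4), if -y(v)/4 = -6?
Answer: -9072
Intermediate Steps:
y(v) = 24 (y(v) = -4*(-6) = 24)
J = 21 (J = (4 + 3)*3 = 7*3 = 21)
(J*(-18))*y(-4) = (21*(-18))*24 = -378*24 = -9072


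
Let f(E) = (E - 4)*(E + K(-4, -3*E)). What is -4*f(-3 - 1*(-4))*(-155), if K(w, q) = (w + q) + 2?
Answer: 7440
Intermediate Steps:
K(w, q) = 2 + q + w (K(w, q) = (q + w) + 2 = 2 + q + w)
f(E) = (-4 + E)*(-2 - 2*E) (f(E) = (E - 4)*(E + (2 - 3*E - 4)) = (-4 + E)*(E + (-2 - 3*E)) = (-4 + E)*(-2 - 2*E))
-4*f(-3 - 1*(-4))*(-155) = -4*(8 - 2*(-3 - 1*(-4))**2 + 6*(-3 - 1*(-4)))*(-155) = -4*(8 - 2*(-3 + 4)**2 + 6*(-3 + 4))*(-155) = -4*(8 - 2*1**2 + 6*1)*(-155) = -4*(8 - 2*1 + 6)*(-155) = -4*(8 - 2 + 6)*(-155) = -4*12*(-155) = -48*(-155) = 7440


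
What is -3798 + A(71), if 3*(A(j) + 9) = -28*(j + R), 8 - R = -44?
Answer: -4955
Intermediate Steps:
R = 52 (R = 8 - 1*(-44) = 8 + 44 = 52)
A(j) = -1483/3 - 28*j/3 (A(j) = -9 + (-28*(j + 52))/3 = -9 + (-28*(52 + j))/3 = -9 + (-1456 - 28*j)/3 = -9 + (-1456/3 - 28*j/3) = -1483/3 - 28*j/3)
-3798 + A(71) = -3798 + (-1483/3 - 28/3*71) = -3798 + (-1483/3 - 1988/3) = -3798 - 1157 = -4955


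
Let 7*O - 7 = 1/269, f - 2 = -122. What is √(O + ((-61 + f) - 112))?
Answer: I*√1035339305/1883 ≈ 17.088*I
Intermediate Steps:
f = -120 (f = 2 - 122 = -120)
O = 1884/1883 (O = 1 + (⅐)/269 = 1 + (⅐)*(1/269) = 1 + 1/1883 = 1884/1883 ≈ 1.0005)
√(O + ((-61 + f) - 112)) = √(1884/1883 + ((-61 - 120) - 112)) = √(1884/1883 + (-181 - 112)) = √(1884/1883 - 293) = √(-549835/1883) = I*√1035339305/1883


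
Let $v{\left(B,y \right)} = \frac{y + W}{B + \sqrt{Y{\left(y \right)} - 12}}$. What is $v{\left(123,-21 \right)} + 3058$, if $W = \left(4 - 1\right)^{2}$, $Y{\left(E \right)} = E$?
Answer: $\frac{7727320}{2527} + \frac{2 i \sqrt{33}}{2527} \approx 3057.9 + 0.0045465 i$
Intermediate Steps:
$W = 9$ ($W = 3^{2} = 9$)
$v{\left(B,y \right)} = \frac{9 + y}{B + \sqrt{-12 + y}}$ ($v{\left(B,y \right)} = \frac{y + 9}{B + \sqrt{y - 12}} = \frac{9 + y}{B + \sqrt{-12 + y}}$)
$v{\left(123,-21 \right)} + 3058 = \frac{9 - 21}{123 + \sqrt{-12 - 21}} + 3058 = \frac{1}{123 + \sqrt{-33}} \left(-12\right) + 3058 = \frac{1}{123 + i \sqrt{33}} \left(-12\right) + 3058 = - \frac{12}{123 + i \sqrt{33}} + 3058 = 3058 - \frac{12}{123 + i \sqrt{33}}$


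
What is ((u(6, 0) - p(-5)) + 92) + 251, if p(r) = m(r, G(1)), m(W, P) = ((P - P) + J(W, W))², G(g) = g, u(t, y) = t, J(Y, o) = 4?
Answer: 333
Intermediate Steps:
m(W, P) = 16 (m(W, P) = ((P - P) + 4)² = (0 + 4)² = 4² = 16)
p(r) = 16
((u(6, 0) - p(-5)) + 92) + 251 = ((6 - 1*16) + 92) + 251 = ((6 - 16) + 92) + 251 = (-10 + 92) + 251 = 82 + 251 = 333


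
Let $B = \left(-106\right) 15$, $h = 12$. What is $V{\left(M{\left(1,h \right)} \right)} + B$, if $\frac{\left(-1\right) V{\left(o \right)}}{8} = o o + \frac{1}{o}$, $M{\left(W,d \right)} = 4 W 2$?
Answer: $-2103$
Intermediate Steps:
$B = -1590$
$M{\left(W,d \right)} = 8 W$
$V{\left(o \right)} = - \frac{8}{o} - 8 o^{2}$ ($V{\left(o \right)} = - 8 \left(o o + \frac{1}{o}\right) = - 8 \left(o^{2} + \frac{1}{o}\right) = - 8 \left(\frac{1}{o} + o^{2}\right) = - \frac{8}{o} - 8 o^{2}$)
$V{\left(M{\left(1,h \right)} \right)} + B = \frac{8 \left(-1 - \left(8 \cdot 1\right)^{3}\right)}{8 \cdot 1} - 1590 = \frac{8 \left(-1 - 8^{3}\right)}{8} - 1590 = 8 \cdot \frac{1}{8} \left(-1 - 512\right) - 1590 = 8 \cdot \frac{1}{8} \left(-513\right) - 1590 = -513 - 1590 = -2103$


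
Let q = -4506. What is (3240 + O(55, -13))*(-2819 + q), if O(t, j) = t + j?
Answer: -24040650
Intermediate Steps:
O(t, j) = j + t
(3240 + O(55, -13))*(-2819 + q) = (3240 + (-13 + 55))*(-2819 - 4506) = (3240 + 42)*(-7325) = 3282*(-7325) = -24040650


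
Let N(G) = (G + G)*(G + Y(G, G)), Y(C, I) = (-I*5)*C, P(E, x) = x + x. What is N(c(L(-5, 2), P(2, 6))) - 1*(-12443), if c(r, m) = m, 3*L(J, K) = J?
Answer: -4549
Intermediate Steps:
L(J, K) = J/3
P(E, x) = 2*x
Y(C, I) = -5*C*I (Y(C, I) = (-5*I)*C = -5*C*I)
N(G) = 2*G*(G - 5*G²) (N(G) = (G + G)*(G - 5*G*G) = (2*G)*(G - 5*G²) = 2*G*(G - 5*G²))
N(c(L(-5, 2), P(2, 6))) - 1*(-12443) = (2*6)²*(2 - 20*6) - 1*(-12443) = 12²*(2 - 10*12) + 12443 = 144*(2 - 120) + 12443 = 144*(-118) + 12443 = -16992 + 12443 = -4549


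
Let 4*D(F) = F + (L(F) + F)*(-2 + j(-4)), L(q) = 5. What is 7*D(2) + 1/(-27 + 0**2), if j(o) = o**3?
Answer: -21736/27 ≈ -805.04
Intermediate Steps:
D(F) = -165/2 - 65*F/4 (D(F) = (F + (5 + F)*(-2 + (-4)**3))/4 = (F + (5 + F)*(-2 - 64))/4 = (F + (5 + F)*(-66))/4 = (F + (-330 - 66*F))/4 = (-330 - 65*F)/4 = -165/2 - 65*F/4)
7*D(2) + 1/(-27 + 0**2) = 7*(-165/2 - 65/4*2) + 1/(-27 + 0**2) = 7*(-165/2 - 65/2) + 1/(-27 + 0) = 7*(-115) + 1/(-27) = -805 - 1/27 = -21736/27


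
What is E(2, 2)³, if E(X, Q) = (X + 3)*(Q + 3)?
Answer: 15625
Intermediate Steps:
E(X, Q) = (3 + Q)*(3 + X) (E(X, Q) = (3 + X)*(3 + Q) = (3 + Q)*(3 + X))
E(2, 2)³ = (9 + 3*2 + 3*2 + 2*2)³ = (9 + 6 + 6 + 4)³ = 25³ = 15625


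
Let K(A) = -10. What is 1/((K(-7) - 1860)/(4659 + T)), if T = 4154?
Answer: -8813/1870 ≈ -4.7128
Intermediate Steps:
1/((K(-7) - 1860)/(4659 + T)) = 1/((-10 - 1860)/(4659 + 4154)) = 1/(-1870/8813) = -8813/1870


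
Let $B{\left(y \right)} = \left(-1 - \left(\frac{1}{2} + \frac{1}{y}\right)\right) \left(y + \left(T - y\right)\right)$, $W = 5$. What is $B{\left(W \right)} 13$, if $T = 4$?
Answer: $- \frac{442}{5} \approx -88.4$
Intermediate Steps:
$B{\left(y \right)} = -6 - \frac{4}{y}$ ($B{\left(y \right)} = \left(-1 - \left(\frac{1}{2} + \frac{1}{y}\right)\right) \left(y - \left(-4 + y\right)\right) = \left(-1 - \left(\frac{1}{2} + \frac{1}{y}\right)\right) 4 = \left(- \frac{3}{2} - \frac{1}{y}\right) 4 = -6 - \frac{4}{y}$)
$B{\left(W \right)} 13 = \left(-6 - \frac{4}{5}\right) 13 = \left(- \frac{34}{5}\right) 13 = - \frac{442}{5}$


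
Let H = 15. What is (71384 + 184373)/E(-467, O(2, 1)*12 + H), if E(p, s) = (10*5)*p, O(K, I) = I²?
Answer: -255757/23350 ≈ -10.953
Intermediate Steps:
E(p, s) = 50*p
(71384 + 184373)/E(-467, O(2, 1)*12 + H) = (71384 + 184373)/((50*(-467))) = 255757/(-23350) = 255757*(-1/23350) = -255757/23350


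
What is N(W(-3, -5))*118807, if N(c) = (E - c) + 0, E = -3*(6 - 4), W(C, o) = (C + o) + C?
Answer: 594035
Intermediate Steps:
W(C, o) = o + 2*C
E = -6 (E = -3*2 = -6)
N(c) = -6 - c (N(c) = (-6 - c) + 0 = -6 - c)
N(W(-3, -5))*118807 = (-6 - (-5 + 2*(-3)))*118807 = (-6 - (-5 - 6))*118807 = (-6 - 1*(-11))*118807 = (-6 + 11)*118807 = 5*118807 = 594035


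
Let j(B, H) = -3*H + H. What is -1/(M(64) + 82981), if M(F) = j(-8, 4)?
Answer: -1/82973 ≈ -1.2052e-5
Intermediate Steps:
j(B, H) = -2*H
M(F) = -8 (M(F) = -2*4 = -8)
-1/(M(64) + 82981) = -1/(-8 + 82981) = -1/82973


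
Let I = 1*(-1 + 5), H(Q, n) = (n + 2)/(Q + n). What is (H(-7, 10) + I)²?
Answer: 64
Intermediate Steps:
H(Q, n) = (2 + n)/(Q + n)
I = 4 (I = 1*4 = 4)
(H(-7, 10) + I)² = ((2 + 10)/(-7 + 10) + 4)² = (12/3 + 4)² = ((⅓)*12 + 4)² = (4 + 4)² = 8² = 64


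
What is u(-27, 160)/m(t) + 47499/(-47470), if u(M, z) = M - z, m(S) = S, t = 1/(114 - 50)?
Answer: -568168459/47470 ≈ -11969.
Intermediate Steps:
t = 1/64 ≈ 0.015625
u(-27, 160)/m(t) + 47499/(-47470) = (-27 - 1*160)/(1/64) + 47499/(-47470) = (-27 - 160)*64 + 47499*(-1/47470) = -187*64 - 47499/47470 = -11968 - 47499/47470 = -568168459/47470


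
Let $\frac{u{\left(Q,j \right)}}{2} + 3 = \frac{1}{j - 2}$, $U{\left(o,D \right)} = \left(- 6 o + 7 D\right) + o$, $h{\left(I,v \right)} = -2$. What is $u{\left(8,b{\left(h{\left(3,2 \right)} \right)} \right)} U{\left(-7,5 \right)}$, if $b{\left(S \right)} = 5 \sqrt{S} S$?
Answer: $\frac{70 \left(- 30 \sqrt{2} + 7 i\right)}{- i + 5 \sqrt{2}} \approx -421.37 + 9.7054 i$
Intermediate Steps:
$U{\left(o,D \right)} = - 5 o + 7 D$
$b{\left(S \right)} = 5 S^{\frac{3}{2}}$
$u{\left(Q,j \right)} = -6 + \frac{2}{-2 + j}$ ($u{\left(Q,j \right)} = -6 + \frac{2}{j - 2} = -6 + \frac{2}{-2 + j}$)
$u{\left(8,b{\left(h{\left(3,2 \right)} \right)} \right)} U{\left(-7,5 \right)} = \frac{2 \left(7 - 3 \cdot 5 \left(-2\right)^{\frac{3}{2}}\right)}{-2 + 5 \left(-2\right)^{\frac{3}{2}}} \left(\left(-5\right) \left(-7\right) + 7 \cdot 5\right) = \frac{2 \left(7 - 3 \cdot 5 \left(- 2 i \sqrt{2}\right)\right)}{-2 + 5 \left(- 2 i \sqrt{2}\right)} \left(35 + 35\right) = \frac{2 \left(7 - 3 \left(- 10 i \sqrt{2}\right)\right)}{-2 - 10 i \sqrt{2}} \cdot 70 = \frac{2 \left(7 + 30 i \sqrt{2}\right)}{-2 - 10 i \sqrt{2}} \cdot 70 = \frac{140 \left(7 + 30 i \sqrt{2}\right)}{-2 - 10 i \sqrt{2}}$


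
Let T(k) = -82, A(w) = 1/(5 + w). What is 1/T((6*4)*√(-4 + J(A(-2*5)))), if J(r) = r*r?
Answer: -1/82 ≈ -0.012195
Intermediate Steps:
J(r) = r²
1/T((6*4)*√(-4 + J(A(-2*5)))) = 1/(-82) = -1/82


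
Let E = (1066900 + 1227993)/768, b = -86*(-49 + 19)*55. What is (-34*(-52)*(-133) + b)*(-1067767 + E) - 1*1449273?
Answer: 19062295789277/192 ≈ 9.9283e+10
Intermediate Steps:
b = 141900 (b = -86*(-30)*55 = 2580*55 = 141900)
E = 2294893/768 (E = 2294893*(1/768) = 2294893/768 ≈ 2988.1)
(-34*(-52)*(-133) + b)*(-1067767 + E) - 1*1449273 = (-34*(-52)*(-133) + 141900)*(-1067767 + 2294893/768) - 1*1449273 = (1768*(-133) + 141900)*(-817750163/768) - 1449273 = (-235144 + 141900)*(-817750163/768) - 1449273 = -93244*(-817750163/768) - 1449273 = 19062574049693/192 - 1449273 = 19062295789277/192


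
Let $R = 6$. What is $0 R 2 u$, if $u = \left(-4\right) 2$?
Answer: $0$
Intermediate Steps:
$u = -8$
$0 R 2 u = 0 \cdot 6 \cdot 2 \left(-8\right) = 0 \cdot 2 \left(-8\right) = 0 \left(-8\right) = 0$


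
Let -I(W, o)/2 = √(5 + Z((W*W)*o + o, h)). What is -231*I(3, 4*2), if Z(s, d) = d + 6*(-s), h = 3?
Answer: 924*I*√118 ≈ 10037.0*I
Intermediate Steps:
Z(s, d) = d - 6*s
I(W, o) = -2*√(8 - 6*o - 6*o*W²) (I(W, o) = -2*√(5 + (3 - 6*((W*W)*o + o))) = -2*√(5 + (3 - 6*(W²*o + o))) = -2*√(5 + (3 - 6*(o*W² + o))) = -2*√(5 + (3 - 6*(o + o*W²))) = -2*√(5 + (3 + (-6*o - 6*o*W²))) = -2*√(5 + (3 - 6*o - 6*o*W²)) = -2*√(8 - 6*o - 6*o*W²))
-231*I(3, 4*2) = -(-462)*√2*√(4 - 3*4*2*(1 + 3²)) = -(-462)*√2*√(4 - 3*8*(1 + 9)) = -(-462)*√2*√(4 - 3*8*10) = -(-462)*√2*√(4 - 240) = -(-462)*√2*√(-236) = -(-462)*√2*2*I*√59 = -(-924)*I*√118 = 924*I*√118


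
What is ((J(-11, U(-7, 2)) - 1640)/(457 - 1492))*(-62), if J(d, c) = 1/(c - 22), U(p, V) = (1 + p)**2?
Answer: -79081/805 ≈ -98.237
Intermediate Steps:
J(d, c) = 1/(-22 + c)
((J(-11, U(-7, 2)) - 1640)/(457 - 1492))*(-62) = ((1/(-22 + (1 - 7)**2) - 1640)/(457 - 1492))*(-62) = ((1/(-22 + (-6)**2) - 1640)/(-1035))*(-62) = ((1/(-22 + 36) - 1640)*(-1/1035))*(-62) = ((1/14 - 1640)*(-1/1035))*(-62) = -22959/14*(-1/1035)*(-62) = (2551/1610)*(-62) = -79081/805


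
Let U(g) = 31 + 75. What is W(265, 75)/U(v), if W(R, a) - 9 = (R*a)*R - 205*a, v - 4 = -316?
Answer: 5251509/106 ≈ 49543.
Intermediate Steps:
v = -312 (v = 4 - 316 = -312)
U(g) = 106
W(R, a) = 9 - 205*a + a*R**2 (W(R, a) = 9 + ((R*a)*R - 205*a) = 9 + (a*R**2 - 205*a) = 9 + (-205*a + a*R**2) = 9 - 205*a + a*R**2)
W(265, 75)/U(v) = (9 - 205*75 + 75*265**2)/106 = (9 - 15375 + 75*70225)*(1/106) = (9 - 15375 + 5266875)*(1/106) = 5251509*(1/106) = 5251509/106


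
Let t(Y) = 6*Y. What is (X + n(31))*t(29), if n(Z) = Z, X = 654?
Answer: 119190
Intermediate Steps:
(X + n(31))*t(29) = (654 + 31)*(6*29) = 685*174 = 119190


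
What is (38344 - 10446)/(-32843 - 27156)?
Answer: -27898/59999 ≈ -0.46497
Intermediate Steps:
(38344 - 10446)/(-32843 - 27156) = 27898/(-59999) = 27898*(-1/59999) = -27898/59999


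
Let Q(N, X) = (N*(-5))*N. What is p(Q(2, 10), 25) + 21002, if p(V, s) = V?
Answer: 20982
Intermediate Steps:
Q(N, X) = -5*N² (Q(N, X) = (-5*N)*N = -5*N²)
p(Q(2, 10), 25) + 21002 = -5*2² + 21002 = -5*4 + 21002 = -20 + 21002 = 20982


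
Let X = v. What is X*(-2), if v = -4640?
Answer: 9280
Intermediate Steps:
X = -4640
X*(-2) = -4640*(-2) = 9280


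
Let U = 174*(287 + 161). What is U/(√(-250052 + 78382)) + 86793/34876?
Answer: 86793/34876 - 38976*I*√171670/85835 ≈ 2.4886 - 188.14*I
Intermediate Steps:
U = 77952 (U = 174*448 = 77952)
U/(√(-250052 + 78382)) + 86793/34876 = 77952/(√(-250052 + 78382)) + 86793/34876 = 77952/(√(-171670)) + 86793*(1/34876) = 77952/((I*√171670)) + 86793/34876 = 77952*(-I*√171670/171670) + 86793/34876 = -38976*I*√171670/85835 + 86793/34876 = 86793/34876 - 38976*I*√171670/85835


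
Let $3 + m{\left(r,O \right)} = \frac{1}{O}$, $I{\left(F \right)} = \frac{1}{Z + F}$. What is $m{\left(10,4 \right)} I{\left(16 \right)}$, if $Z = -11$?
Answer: $- \frac{11}{20} \approx -0.55$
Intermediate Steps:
$I{\left(F \right)} = \frac{1}{-11 + F}$
$m{\left(r,O \right)} = -3 + \frac{1}{O}$
$m{\left(10,4 \right)} I{\left(16 \right)} = \frac{-3 + \frac{1}{4}}{-11 + 16} = \frac{-3 + \frac{1}{4}}{5} = \left(- \frac{11}{4}\right) \frac{1}{5} = - \frac{11}{20}$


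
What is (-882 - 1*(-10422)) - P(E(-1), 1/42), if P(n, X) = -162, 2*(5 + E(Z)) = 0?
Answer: 9702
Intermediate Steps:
E(Z) = -5 (E(Z) = -5 + (½)*0 = -5 + 0 = -5)
(-882 - 1*(-10422)) - P(E(-1), 1/42) = (-882 - 1*(-10422)) - 1*(-162) = (-882 + 10422) + 162 = 9540 + 162 = 9702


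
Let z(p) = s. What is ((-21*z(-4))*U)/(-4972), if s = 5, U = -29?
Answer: -3045/4972 ≈ -0.61243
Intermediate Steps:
z(p) = 5
((-21*z(-4))*U)/(-4972) = (-21*5*(-29))/(-4972) = -105*(-29)*(-1/4972) = 3045*(-1/4972) = -3045/4972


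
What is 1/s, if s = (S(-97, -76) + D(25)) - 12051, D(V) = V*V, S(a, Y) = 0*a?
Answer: -1/11426 ≈ -8.7520e-5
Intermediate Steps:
S(a, Y) = 0
D(V) = V²
s = -11426 (s = (0 + 25²) - 12051 = (0 + 625) - 12051 = 625 - 12051 = -11426)
1/s = 1/(-11426) = -1/11426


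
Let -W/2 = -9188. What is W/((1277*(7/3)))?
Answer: 55128/8939 ≈ 6.1671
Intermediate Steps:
W = 18376 (W = -2*(-9188) = 18376)
W/((1277*(7/3))) = 18376/((1277*(7/3))) = 18376/(8939/3) = 18376*(3/8939) = 55128/8939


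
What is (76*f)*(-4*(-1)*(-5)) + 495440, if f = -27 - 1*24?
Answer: 572960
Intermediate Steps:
f = -51 (f = -27 - 24 = -51)
(76*f)*(-4*(-1)*(-5)) + 495440 = (76*(-51))*(-4*(-1)*(-5)) + 495440 = -15504*(-5) + 495440 = -3876*(-20) + 495440 = 77520 + 495440 = 572960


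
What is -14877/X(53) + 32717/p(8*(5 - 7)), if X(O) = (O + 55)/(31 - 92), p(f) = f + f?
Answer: 236171/32 ≈ 7380.3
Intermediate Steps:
p(f) = 2*f
X(O) = -55/61 - O/61 (X(O) = (55 + O)/(-61) = (55 + O)*(-1/61) = -55/61 - O/61)
-14877/X(53) + 32717/p(8*(5 - 7)) = -14877/(-55/61 - 1/61*53) + 32717/((2*(8*(5 - 7)))) = -14877/(-55/61 - 53/61) + 32717/((2*(8*(-2)))) = -14877/(-108/61) + 32717/((2*(-16))) = -14877*(-61/108) + 32717/(-32) = 33611/4 + 32717*(-1/32) = 33611/4 - 32717/32 = 236171/32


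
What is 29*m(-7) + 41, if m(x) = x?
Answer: -162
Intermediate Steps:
29*m(-7) + 41 = 29*(-7) + 41 = -203 + 41 = -162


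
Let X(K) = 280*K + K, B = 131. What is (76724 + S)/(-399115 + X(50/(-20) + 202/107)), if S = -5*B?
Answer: -16278766/85447421 ≈ -0.19051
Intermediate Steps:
S = -655 (S = -5*131 = -655)
X(K) = 281*K
(76724 + S)/(-399115 + X(50/(-20) + 202/107)) = (76724 - 655)/(-399115 + 281*(50/(-20) + 202/107)) = 76069/(-399115 + 281*(50*(-1/20) + 202*(1/107))) = 76069/(-399115 + 281*(-5/2 + 202/107)) = 76069/(-399115 + 281*(-131/214)) = 76069/(-399115 - 36811/214) = 76069/(-85447421/214) = 76069*(-214/85447421) = -16278766/85447421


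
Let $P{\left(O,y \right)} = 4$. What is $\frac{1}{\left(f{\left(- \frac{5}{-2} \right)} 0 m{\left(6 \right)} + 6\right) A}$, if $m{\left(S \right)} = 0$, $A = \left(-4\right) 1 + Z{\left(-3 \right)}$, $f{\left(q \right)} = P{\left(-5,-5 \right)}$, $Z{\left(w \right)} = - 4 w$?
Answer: $\frac{1}{48} \approx 0.020833$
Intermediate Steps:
$f{\left(q \right)} = 4$
$A = 8$ ($A = \left(-4\right) 1 - -12 = -4 + 12 = 8$)
$\frac{1}{\left(f{\left(- \frac{5}{-2} \right)} 0 m{\left(6 \right)} + 6\right) A} = \frac{1}{\left(4 \cdot 0 \cdot 0 + 6\right) 8} = \frac{1}{\left(0 \cdot 0 + 6\right) 8} = \frac{1}{\left(0 + 6\right) 8} = \frac{1}{6 \cdot 8} = \frac{1}{48}$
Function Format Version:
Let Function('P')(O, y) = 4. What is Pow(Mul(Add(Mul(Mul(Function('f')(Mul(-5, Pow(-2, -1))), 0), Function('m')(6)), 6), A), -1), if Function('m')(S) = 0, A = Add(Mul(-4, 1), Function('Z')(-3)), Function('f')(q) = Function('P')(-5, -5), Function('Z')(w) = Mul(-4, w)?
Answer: Rational(1, 48) ≈ 0.020833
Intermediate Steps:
Function('f')(q) = 4
A = 8 (A = Add(Mul(-4, 1), Mul(-4, -3)) = Add(-4, 12) = 8)
Pow(Mul(Add(Mul(Mul(Function('f')(Mul(-5, Pow(-2, -1))), 0), Function('m')(6)), 6), A), -1) = Pow(Mul(Add(Mul(Mul(4, 0), 0), 6), 8), -1) = Pow(Mul(Add(Mul(0, 0), 6), 8), -1) = Pow(Mul(Add(0, 6), 8), -1) = Pow(Mul(6, 8), -1) = Pow(48, -1) = Rational(1, 48)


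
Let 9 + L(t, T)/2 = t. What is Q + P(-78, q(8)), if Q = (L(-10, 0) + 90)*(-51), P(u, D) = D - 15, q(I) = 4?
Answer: -2663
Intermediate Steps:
L(t, T) = -18 + 2*t
P(u, D) = -15 + D
Q = -2652 (Q = ((-18 + 2*(-10)) + 90)*(-51) = ((-18 - 20) + 90)*(-51) = (-38 + 90)*(-51) = 52*(-51) = -2652)
Q + P(-78, q(8)) = -2652 + (-15 + 4) = -2652 - 11 = -2663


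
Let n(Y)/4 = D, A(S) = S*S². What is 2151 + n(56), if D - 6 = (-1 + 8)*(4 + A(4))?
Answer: 4079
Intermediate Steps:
A(S) = S³
D = 482 (D = 6 + (-1 + 8)*(4 + 4³) = 6 + 7*(4 + 64) = 6 + 7*68 = 6 + 476 = 482)
n(Y) = 1928 (n(Y) = 4*482 = 1928)
2151 + n(56) = 2151 + 1928 = 4079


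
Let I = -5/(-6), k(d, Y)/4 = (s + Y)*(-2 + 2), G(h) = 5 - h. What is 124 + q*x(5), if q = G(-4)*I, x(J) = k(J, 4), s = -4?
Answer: 124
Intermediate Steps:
k(d, Y) = 0 (k(d, Y) = 4*((-4 + Y)*(-2 + 2)) = 4*((-4 + Y)*0) = 4*0 = 0)
x(J) = 0
I = ⅚ (I = -5*(-⅙) = ⅚ ≈ 0.83333)
q = 15/2 (q = (5 - 1*(-4))*(⅚) = (5 + 4)*(⅚) = 9*(⅚) = 15/2 ≈ 7.5000)
124 + q*x(5) = 124 + (15/2)*0 = 124 + 0 = 124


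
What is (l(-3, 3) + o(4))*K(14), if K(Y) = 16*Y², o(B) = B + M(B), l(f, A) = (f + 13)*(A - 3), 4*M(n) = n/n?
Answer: 13328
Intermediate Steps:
M(n) = ¼ (M(n) = (n/n)/4 = (¼)*1 = ¼)
l(f, A) = (-3 + A)*(13 + f) (l(f, A) = (13 + f)*(-3 + A) = (-3 + A)*(13 + f))
o(B) = ¼ + B (o(B) = B + ¼ = ¼ + B)
(l(-3, 3) + o(4))*K(14) = ((-39 - 3*(-3) + 13*3 + 3*(-3)) + (¼ + 4))*(16*14²) = ((-39 + 9 + 39 - 9) + 17/4)*(16*196) = (0 + 17/4)*3136 = (17/4)*3136 = 13328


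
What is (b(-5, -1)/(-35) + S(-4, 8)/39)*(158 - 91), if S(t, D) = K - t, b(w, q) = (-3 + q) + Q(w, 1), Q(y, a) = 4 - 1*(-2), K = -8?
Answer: -14606/1365 ≈ -10.700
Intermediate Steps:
Q(y, a) = 6 (Q(y, a) = 4 + 2 = 6)
b(w, q) = 3 + q (b(w, q) = (-3 + q) + 6 = 3 + q)
S(t, D) = -8 - t
(b(-5, -1)/(-35) + S(-4, 8)/39)*(158 - 91) = ((3 - 1)/(-35) + (-8 - 1*(-4))/39)*(158 - 91) = (2*(-1/35) + (-8 + 4)*(1/39))*67 = (-2/35 - 4*1/39)*67 = (-2/35 - 4/39)*67 = -218/1365*67 = -14606/1365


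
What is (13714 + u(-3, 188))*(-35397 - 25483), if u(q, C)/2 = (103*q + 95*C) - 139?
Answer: -2954993440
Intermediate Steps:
u(q, C) = -278 + 190*C + 206*q (u(q, C) = 2*((103*q + 95*C) - 139) = 2*((95*C + 103*q) - 139) = 2*(-139 + 95*C + 103*q) = -278 + 190*C + 206*q)
(13714 + u(-3, 188))*(-35397 - 25483) = (13714 + (-278 + 190*188 + 206*(-3)))*(-35397 - 25483) = (13714 + (-278 + 35720 - 618))*(-60880) = (13714 + 34824)*(-60880) = 48538*(-60880) = -2954993440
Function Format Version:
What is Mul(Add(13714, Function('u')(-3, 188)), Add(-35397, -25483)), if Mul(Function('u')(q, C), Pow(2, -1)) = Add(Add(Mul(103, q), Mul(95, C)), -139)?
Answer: -2954993440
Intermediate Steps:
Function('u')(q, C) = Add(-278, Mul(190, C), Mul(206, q)) (Function('u')(q, C) = Mul(2, Add(Add(Mul(103, q), Mul(95, C)), -139)) = Mul(2, Add(Add(Mul(95, C), Mul(103, q)), -139)) = Mul(2, Add(-139, Mul(95, C), Mul(103, q))) = Add(-278, Mul(190, C), Mul(206, q)))
Mul(Add(13714, Function('u')(-3, 188)), Add(-35397, -25483)) = Mul(Add(13714, Add(-278, Mul(190, 188), Mul(206, -3))), Add(-35397, -25483)) = Mul(Add(13714, Add(-278, 35720, -618)), -60880) = Mul(Add(13714, 34824), -60880) = Mul(48538, -60880) = -2954993440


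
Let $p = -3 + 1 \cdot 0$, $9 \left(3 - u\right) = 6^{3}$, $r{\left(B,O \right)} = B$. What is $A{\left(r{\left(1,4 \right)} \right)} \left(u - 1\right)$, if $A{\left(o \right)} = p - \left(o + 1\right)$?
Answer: $110$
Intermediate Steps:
$u = -21$ ($u = 3 - \frac{6^{3}}{9} = 3 - 24 = -21$)
$p = -3$ ($p = -3 + 0 = -3$)
$A{\left(o \right)} = -4 - o$ ($A{\left(o \right)} = -3 - \left(o + 1\right) = -3 - \left(1 + o\right) = -4 - o$)
$A{\left(r{\left(1,4 \right)} \right)} \left(u - 1\right) = \left(-4 - 1\right) \left(-21 - 1\right) = \left(-4 - 1\right) \left(-22\right) = \left(-5\right) \left(-22\right) = 110$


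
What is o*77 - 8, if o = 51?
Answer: 3919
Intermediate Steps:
o*77 - 8 = 51*77 - 8 = 3927 - 8 = 3919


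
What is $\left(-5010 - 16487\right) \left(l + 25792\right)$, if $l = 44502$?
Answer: $-1511110118$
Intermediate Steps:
$\left(-5010 - 16487\right) \left(l + 25792\right) = \left(-5010 - 16487\right) \left(44502 + 25792\right) = \left(-21497\right) 70294 = -1511110118$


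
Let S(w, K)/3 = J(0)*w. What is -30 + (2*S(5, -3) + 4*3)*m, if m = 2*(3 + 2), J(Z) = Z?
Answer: 90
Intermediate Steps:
m = 10 (m = 2*5 = 10)
S(w, K) = 0 (S(w, K) = 3*(0*w) = 3*0 = 0)
-30 + (2*S(5, -3) + 4*3)*m = -30 + (2*0 + 4*3)*10 = -30 + (0 + 12)*10 = -30 + 12*10 = -30 + 120 = 90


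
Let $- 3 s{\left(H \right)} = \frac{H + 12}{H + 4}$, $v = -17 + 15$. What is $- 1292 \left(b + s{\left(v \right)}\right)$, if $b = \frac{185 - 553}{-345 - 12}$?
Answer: $\frac{17252}{21} \approx 821.52$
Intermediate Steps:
$v = -2$
$s{\left(H \right)} = - \frac{12 + H}{3 \left(4 + H\right)}$ ($s{\left(H \right)} = - \frac{\left(H + 12\right) \frac{1}{H + 4}}{3} = - \frac{\left(12 + H\right) \frac{1}{4 + H}}{3} = - \frac{\frac{1}{4 + H} \left(12 + H\right)}{3} = - \frac{12 + H}{3 \left(4 + H\right)}$)
$b = \frac{368}{357}$ ($b = - \frac{368}{-357} = \left(-368\right) \left(- \frac{1}{357}\right) = \frac{368}{357} \approx 1.0308$)
$- 1292 \left(b + s{\left(v \right)}\right) = - 1292 \left(\frac{368}{357} + \frac{-12 - -2}{3 \left(4 - 2\right)}\right) = - 1292 \left(\frac{368}{357} + \frac{-12 + 2}{3 \cdot 2}\right) = - 1292 \left(\frac{368}{357} + \frac{1}{3} \cdot \frac{1}{2} \left(-10\right)\right) = - 1292 \left(\frac{368}{357} - \frac{5}{3}\right) = \left(-1292\right) \left(- \frac{227}{357}\right) = \frac{17252}{21}$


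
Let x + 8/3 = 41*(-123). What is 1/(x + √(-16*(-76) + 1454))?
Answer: -45411/229104739 - 9*√2670/229104739 ≈ -0.00020024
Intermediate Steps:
x = -15137/3 (x = -8/3 + 41*(-123) = -8/3 - 5043 = -15137/3 ≈ -5045.7)
1/(x + √(-16*(-76) + 1454)) = 1/(-15137/3 + √(-16*(-76) + 1454)) = 1/(-15137/3 + √(1216 + 1454)) = 1/(-15137/3 + √2670)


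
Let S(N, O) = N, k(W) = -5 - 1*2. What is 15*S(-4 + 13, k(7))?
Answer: 135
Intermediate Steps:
k(W) = -7 (k(W) = -5 - 2 = -7)
15*S(-4 + 13, k(7)) = 15*(-4 + 13) = 15*9 = 135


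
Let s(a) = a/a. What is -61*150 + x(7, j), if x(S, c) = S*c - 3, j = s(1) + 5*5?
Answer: -8971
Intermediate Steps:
s(a) = 1
j = 26 (j = 1 + 5*5 = 1 + 25 = 26)
x(S, c) = -3 + S*c
-61*150 + x(7, j) = -61*150 + (-3 + 7*26) = -9150 + (-3 + 182) = -9150 + 179 = -8971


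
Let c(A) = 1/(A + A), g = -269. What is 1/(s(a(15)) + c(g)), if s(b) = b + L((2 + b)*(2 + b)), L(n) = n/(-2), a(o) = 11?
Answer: -269/19772 ≈ -0.013605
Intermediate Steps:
L(n) = -n/2 (L(n) = n*(-½) = -n/2)
c(A) = 1/(2*A)
s(b) = b - (2 + b)²/2 (s(b) = b - (2 + b)*(2 + b)/2 = b - (2 + b)²/2)
1/(s(a(15)) + c(g)) = 1/((11 - (2 + 11)²/2) + (½)/(-269)) = 1/((11 - ½*13²) + (½)*(-1/269)) = 1/((11 - ½*169) - 1/538) = 1/((11 - 169/2) - 1/538) = 1/(-147/2 - 1/538) = 1/(-19772/269) = -269/19772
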